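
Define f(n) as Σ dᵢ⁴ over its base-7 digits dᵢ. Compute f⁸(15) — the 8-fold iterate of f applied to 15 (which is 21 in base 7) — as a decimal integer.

15 = (2,1)_7 → 17
17 = (2,3)_7 → 97
97 = (1,6,6)_7 → 2593
2593 = (1,0,3,6,3)_7 → 1459
1459 = (4,1,5,3)_7 → 963
963 = (2,5,4,4)_7 → 1153
1153 = (3,2,3,5)_7 → 803
803 = (2,2,2,5)_7 → 673

673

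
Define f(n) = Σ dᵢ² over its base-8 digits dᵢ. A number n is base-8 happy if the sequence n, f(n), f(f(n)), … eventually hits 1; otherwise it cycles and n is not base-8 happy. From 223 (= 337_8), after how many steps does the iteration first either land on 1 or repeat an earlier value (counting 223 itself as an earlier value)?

5

223 = (3,3,7)_8 → 3² + 3² + 7² = 9 + 9 + 49 = 67
67 = (1,0,3)_8 → 1² + 0² + 3² = 1 + 0 + 9 = 10
10 = (1,2)_8 → 1² + 2² = 1 + 4 = 5
5 = (5)_8 → 5² = 25
25 = (3,1)_8 → 3² + 1² = 9 + 1 = 10  — 10 repeats.
That took 5 steps.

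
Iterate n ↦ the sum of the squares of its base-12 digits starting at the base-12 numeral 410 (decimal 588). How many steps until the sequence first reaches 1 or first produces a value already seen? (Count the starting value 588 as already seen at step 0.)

588 = (4,1,0)_12 → 17
17 = (1,5)_12 → 26
26 = (2,2)_12 → 8
8 = (8)_12 → 64
64 = (5,4)_12 → 41
41 = (3,5)_12 → 34
34 = (2,10)_12 → 104
104 = (8,8)_12 → 128
128 = (10,8)_12 → 164
164 = (1,1,8)_12 → 66
66 = (5,6)_12 → 61
61 = (5,1)_12 → 26  — 26 repeats.
That took 12 steps.

12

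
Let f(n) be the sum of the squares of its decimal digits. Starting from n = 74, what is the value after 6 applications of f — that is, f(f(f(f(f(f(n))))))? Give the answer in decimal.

145

74 → 7² + 4² = 49 + 16 = 65
65 → 6² + 5² = 36 + 25 = 61
61 → 6² + 1² = 36 + 1 = 37
37 → 3² + 7² = 9 + 49 = 58
58 → 5² + 8² = 25 + 64 = 89
89 → 8² + 9² = 64 + 81 = 145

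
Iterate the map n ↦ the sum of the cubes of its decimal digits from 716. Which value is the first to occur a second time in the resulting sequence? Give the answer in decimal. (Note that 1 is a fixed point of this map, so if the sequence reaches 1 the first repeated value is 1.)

716 → 7³ + 1³ + 6³ = 560
560 → 5³ + 6³ + 0³ = 341
341 → 3³ + 4³ + 1³ = 92
92 → 9³ + 2³ = 737
737 → 7³ + 3³ + 7³ = 713
713 → 7³ + 1³ + 3³ = 371
371 → 3³ + 7³ + 1³ = 371  — 371 already appeared earlier.

371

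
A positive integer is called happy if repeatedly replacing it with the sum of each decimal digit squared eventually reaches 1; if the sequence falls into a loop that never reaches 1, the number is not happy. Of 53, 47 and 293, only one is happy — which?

53: 53 → 34 → 25 → 29 → 85 → 89 → 145 → 42 → 20 → 4 → 16 → 37 → 58 → 89  — repeats 89 (not happy)
47: 47 → 65 → 61 → 37 → 58 → 89 → 145 → 42 → 20 → 4 → 16 → 37  — repeats 37 (not happy)
293: 293 → 94 → 97 → 130 → 10 → 1  — reaches 1 (happy)

293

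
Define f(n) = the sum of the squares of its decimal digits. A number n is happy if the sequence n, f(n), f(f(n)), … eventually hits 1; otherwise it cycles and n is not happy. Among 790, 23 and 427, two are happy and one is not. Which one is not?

790: 790 → 130 → 10 → 1  — reaches 1 (happy)
23: 23 → 13 → 10 → 1  — reaches 1 (happy)
427: 427 → 69 → 117 → 51 → 26 → 40 → 16 → 37 → 58 → 89 → 145 → 42 → 20 → 4 → 16  — repeats 16 (not happy)

427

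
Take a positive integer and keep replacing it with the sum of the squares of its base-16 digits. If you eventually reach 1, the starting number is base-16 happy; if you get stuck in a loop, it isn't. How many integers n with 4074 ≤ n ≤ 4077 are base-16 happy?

4074: 4074 → 521 → 85 → 50 → 13 → 169 → 181 → 146 → 85  — not base-16 happy
4075: 4075 → 542 → 201 → 225 → 197 → 169 → 181 → 146 → 85 → 50 → 13 → 169  — not base-16 happy
4076: 4076 → 565 → 38 → 40 → 68 → 32 → 4 → 16 → 1  — base-16 happy
4077: 4077 → 590 → 216 → 233 → 277 → 27 → 122 → 149 → 106 → 136 → 128 → 64 → 16 → 1  — base-16 happy
base-16 happy: 4076, 4077

2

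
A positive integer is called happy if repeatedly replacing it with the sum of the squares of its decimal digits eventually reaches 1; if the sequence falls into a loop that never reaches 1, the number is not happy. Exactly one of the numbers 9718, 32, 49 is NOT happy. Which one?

9718

9718: 9718 → 195 → 107 → 50 → 25 → 29 → 85 → 89 → 145 → 42 → 20 → 4 → 16 → 37 → 58 → 89  — repeats 89 (not happy)
32: 32 → 13 → 10 → 1  — reaches 1 (happy)
49: 49 → 97 → 130 → 10 → 1  — reaches 1 (happy)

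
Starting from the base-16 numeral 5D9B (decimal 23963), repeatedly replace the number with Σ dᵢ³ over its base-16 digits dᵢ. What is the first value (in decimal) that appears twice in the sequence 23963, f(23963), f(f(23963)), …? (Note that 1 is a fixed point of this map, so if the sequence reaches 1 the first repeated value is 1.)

1457

23963 = (5,13,9,11)_16 → 5³ + 13³ + 9³ + 11³ = 125 + 2197 + 729 + 1331 = 4382
4382 = (1,1,1,14)_16 → 1³ + 1³ + 1³ + 14³ = 1 + 1 + 1 + 2744 = 2747
2747 = (10,11,11)_16 → 10³ + 11³ + 11³ = 1000 + 1331 + 1331 = 3662
3662 = (14,4,14)_16 → 14³ + 4³ + 14³ = 2744 + 64 + 2744 = 5552
5552 = (1,5,11,0)_16 → 1³ + 5³ + 11³ + 0³ = 1 + 125 + 1331 + 0 = 1457
1457 = (5,11,1)_16 → 5³ + 11³ + 1³ = 125 + 1331 + 1 = 1457  — 1457 already appeared earlier.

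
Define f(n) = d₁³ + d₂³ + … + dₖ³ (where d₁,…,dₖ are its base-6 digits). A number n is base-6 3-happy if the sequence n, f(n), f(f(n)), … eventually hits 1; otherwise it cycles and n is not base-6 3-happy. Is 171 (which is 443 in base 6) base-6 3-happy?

171 = (4,4,3)_6 → 4³ + 4³ + 3³ = 64 + 64 + 27 = 155
155 = (4,1,5)_6 → 4³ + 1³ + 5³ = 64 + 1 + 125 = 190
190 = (5,1,4)_6 → 5³ + 1³ + 4³ = 125 + 1 + 64 = 190  — 190 already seen; the sequence cycles without reaching 1.

not base-6 3-happy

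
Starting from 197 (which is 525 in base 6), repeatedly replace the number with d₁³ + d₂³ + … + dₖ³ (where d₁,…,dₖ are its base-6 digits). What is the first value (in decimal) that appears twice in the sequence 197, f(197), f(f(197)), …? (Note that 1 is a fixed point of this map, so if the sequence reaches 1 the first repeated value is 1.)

1

197 = (5,2,5)_6 → 5³ + 2³ + 5³ = 125 + 8 + 125 = 258
258 = (1,1,1,0)_6 → 1³ + 1³ + 1³ + 0³ = 1 + 1 + 1 + 0 = 3
3 = (3)_6 → 3³ = 27
27 = (4,3)_6 → 4³ + 3³ = 64 + 27 = 91
91 = (2,3,1)_6 → 2³ + 3³ + 1³ = 8 + 27 + 1 = 36
36 = (1,0,0)_6 → 1³ + 0³ + 0³ = 1 + 0 + 0 = 1  — reached the fixed point 1.
1 → 1, so 1 is the first repeated value.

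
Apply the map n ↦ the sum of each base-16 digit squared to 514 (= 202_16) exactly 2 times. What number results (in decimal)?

64

514 = (2,0,2)_16 → 2² + 0² + 2² = 4 + 0 + 4 = 8
8 = (8)_16 → 8² = 64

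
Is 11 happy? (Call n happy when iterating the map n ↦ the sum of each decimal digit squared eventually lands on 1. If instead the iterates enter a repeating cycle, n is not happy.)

not happy

11 → 1² + 1² = 2
2 → 2² = 4
4 → 4² = 16
16 → 1² + 6² = 37
37 → 3² + 7² = 58
58 → 5² + 8² = 89
89 → 8² + 9² = 145
145 → 1² + 4² + 5² = 42
42 → 4² + 2² = 20
20 → 2² + 0² = 4  — 4 already seen; the sequence cycles without reaching 1.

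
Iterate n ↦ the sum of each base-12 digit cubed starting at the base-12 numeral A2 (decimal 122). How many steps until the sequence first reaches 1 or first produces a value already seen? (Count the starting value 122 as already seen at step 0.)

15

122 = (10,2)_12 → 10³ + 2³ = 1000 + 8 = 1008
1008 = (7,0,0)_12 → 7³ + 0³ + 0³ = 343 + 0 + 0 = 343
343 = (2,4,7)_12 → 2³ + 4³ + 7³ = 8 + 64 + 343 = 415
415 = (2,10,7)_12 → 2³ + 10³ + 7³ = 8 + 1000 + 343 = 1351
1351 = (9,4,7)_12 → 9³ + 4³ + 7³ = 729 + 64 + 343 = 1136
1136 = (7,10,8)_12 → 7³ + 10³ + 8³ = 343 + 1000 + 512 = 1855
1855 = (1,0,10,7)_12 → 1³ + 0³ + 10³ + 7³ = 1 + 0 + 1000 + 343 = 1344
1344 = (9,4,0)_12 → 9³ + 4³ + 0³ = 729 + 64 + 0 = 793
793 = (5,6,1)_12 → 5³ + 6³ + 1³ = 125 + 216 + 1 = 342
342 = (2,4,6)_12 → 2³ + 4³ + 6³ = 8 + 64 + 216 = 288
288 = (2,0,0)_12 → 2³ + 0³ + 0³ = 8 + 0 + 0 = 8
8 = (8)_12 → 8³ = 512
512 = (3,6,8)_12 → 3³ + 6³ + 8³ = 27 + 216 + 512 = 755
755 = (5,2,11)_12 → 5³ + 2³ + 11³ = 125 + 8 + 1331 = 1464
1464 = (10,2,0)_12 → 10³ + 2³ + 0³ = 1000 + 8 + 0 = 1008  — 1008 repeats.
That took 15 steps.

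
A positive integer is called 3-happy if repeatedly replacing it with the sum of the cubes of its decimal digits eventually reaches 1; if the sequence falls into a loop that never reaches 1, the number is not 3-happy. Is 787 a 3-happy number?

787 → 7³ + 8³ + 7³ = 343 + 512 + 343 = 1198
1198 → 1³ + 1³ + 9³ + 8³ = 1 + 1 + 729 + 512 = 1243
1243 → 1³ + 2³ + 4³ + 3³ = 1 + 8 + 64 + 27 = 100
100 → 1³ + 0³ + 0³ = 1 + 0 + 0 = 1  — reached 1.

3-happy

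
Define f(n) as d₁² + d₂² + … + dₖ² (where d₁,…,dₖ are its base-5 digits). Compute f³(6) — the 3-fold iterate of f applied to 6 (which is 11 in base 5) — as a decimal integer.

6 = (1,1)_5 → 1² + 1² = 1 + 1 = 2
2 = (2)_5 → 2² = 4
4 = (4)_5 → 4² = 16

16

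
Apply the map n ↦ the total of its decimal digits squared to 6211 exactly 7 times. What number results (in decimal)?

89

6211 → 42
42 → 20
20 → 4
4 → 16
16 → 37
37 → 58
58 → 89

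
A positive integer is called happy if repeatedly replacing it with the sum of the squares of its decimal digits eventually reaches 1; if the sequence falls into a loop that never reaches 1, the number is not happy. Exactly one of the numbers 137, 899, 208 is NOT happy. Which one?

137

137: 137 → 59 → 106 → 37 → 58 → 89 → 145 → 42 → 20 → 4 → 16 → 37  — repeats 37 (not happy)
899: 899 → 226 → 44 → 32 → 13 → 10 → 1  — reaches 1 (happy)
208: 208 → 68 → 100 → 1  — reaches 1 (happy)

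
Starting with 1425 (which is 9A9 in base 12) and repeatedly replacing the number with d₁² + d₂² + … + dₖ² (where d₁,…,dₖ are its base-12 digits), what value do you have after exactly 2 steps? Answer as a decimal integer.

1425 = (9,10,9)_12 → 9² + 10² + 9² = 81 + 100 + 81 = 262
262 = (1,9,10)_12 → 1² + 9² + 10² = 1 + 81 + 100 = 182

182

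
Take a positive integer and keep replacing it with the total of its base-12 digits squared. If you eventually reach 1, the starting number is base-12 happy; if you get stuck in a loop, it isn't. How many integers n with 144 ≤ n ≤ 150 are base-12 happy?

1

144: 144 → 1  (reaches 1)
145: 145 → 2 → 4 → 16 → 17 → 26 → 8 → 64 → 41 → 34 → 104 → 128 → 164 → 66 → 61 → 26  (repeats 26)
146: 146 → 5 → 25 → 5  (repeats 5)
147: 147 → 10 → 100 → 80 → 100  (repeats 100)
148: 148 → 17 → 26 → 8 → 64 → 41 → 34 → 104 → 128 → 164 → 66 → 61 → 26  (repeats 26)
149: 149 → 26 → 8 → 64 → 41 → 34 → 104 → 128 → 164 → 66 → 61 → 26  (repeats 26)
150: 150 → 37 → 10 → 100 → 80 → 100  (repeats 100)
base-12 happy: 144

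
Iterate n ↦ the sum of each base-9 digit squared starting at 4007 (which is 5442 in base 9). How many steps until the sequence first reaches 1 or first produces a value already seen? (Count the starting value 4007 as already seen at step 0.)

4007 = (5,4,4,2)_9 → 5² + 4² + 4² + 2² = 61
61 = (6,7)_9 → 6² + 7² = 85
85 = (1,0,4)_9 → 1² + 0² + 4² = 17
17 = (1,8)_9 → 1² + 8² = 65
65 = (7,2)_9 → 7² + 2² = 53
53 = (5,8)_9 → 5² + 8² = 89
89 = (1,0,8)_9 → 1² + 0² + 8² = 65  — 65 repeats.
That took 7 steps.

7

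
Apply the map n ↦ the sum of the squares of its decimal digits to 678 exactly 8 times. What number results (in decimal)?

678 → 6² + 7² + 8² = 36 + 49 + 64 = 149
149 → 1² + 4² + 9² = 1 + 16 + 81 = 98
98 → 9² + 8² = 81 + 64 = 145
145 → 1² + 4² + 5² = 1 + 16 + 25 = 42
42 → 4² + 2² = 16 + 4 = 20
20 → 2² + 0² = 4 + 0 = 4
4 → 4² = 16
16 → 1² + 6² = 1 + 36 = 37

37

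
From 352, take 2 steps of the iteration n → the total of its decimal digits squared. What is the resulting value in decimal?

73

352 → 3² + 5² + 2² = 9 + 25 + 4 = 38
38 → 3² + 8² = 9 + 64 = 73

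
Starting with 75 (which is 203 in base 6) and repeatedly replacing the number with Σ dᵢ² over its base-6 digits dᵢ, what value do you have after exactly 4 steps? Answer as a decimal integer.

17

75 = (2,0,3)_6 → 2² + 0² + 3² = 13
13 = (2,1)_6 → 2² + 1² = 5
5 = (5)_6 → 5² = 25
25 = (4,1)_6 → 4² + 1² = 17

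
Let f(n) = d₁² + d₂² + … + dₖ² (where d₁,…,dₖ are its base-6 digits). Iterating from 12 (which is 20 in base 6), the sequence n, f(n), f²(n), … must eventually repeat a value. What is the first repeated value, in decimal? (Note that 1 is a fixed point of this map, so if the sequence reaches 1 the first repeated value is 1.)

12 = (2,0)_6 → 2² + 0² = 4 + 0 = 4
4 = (4)_6 → 4² = 16
16 = (2,4)_6 → 2² + 4² = 4 + 16 = 20
20 = (3,2)_6 → 3² + 2² = 9 + 4 = 13
13 = (2,1)_6 → 2² + 1² = 4 + 1 = 5
5 = (5)_6 → 5² = 25
25 = (4,1)_6 → 4² + 1² = 16 + 1 = 17
17 = (2,5)_6 → 2² + 5² = 4 + 25 = 29
29 = (4,5)_6 → 4² + 5² = 16 + 25 = 41
41 = (1,0,5)_6 → 1² + 0² + 5² = 1 + 0 + 25 = 26
26 = (4,2)_6 → 4² + 2² = 16 + 4 = 20  — 20 already appeared earlier.

20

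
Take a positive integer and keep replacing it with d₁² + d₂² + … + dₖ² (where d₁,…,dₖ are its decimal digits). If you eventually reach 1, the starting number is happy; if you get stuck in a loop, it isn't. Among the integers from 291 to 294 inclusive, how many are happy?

291: 291 → 86 → 100 → 1  — happy
292: 292 → 89 → 145 → 42 → 20 → 4 → 16 → 37 → 58 → 89  — not happy
293: 293 → 94 → 97 → 130 → 10 → 1  — happy
294: 294 → 101 → 2 → 4 → 16 → 37 → 58 → 89 → 145 → 42 → 20 → 4  — not happy
happy: 291, 293

2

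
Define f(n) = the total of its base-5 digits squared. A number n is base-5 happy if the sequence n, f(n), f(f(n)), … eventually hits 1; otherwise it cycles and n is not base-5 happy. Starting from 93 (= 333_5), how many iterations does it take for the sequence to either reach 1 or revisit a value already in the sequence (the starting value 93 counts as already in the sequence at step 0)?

3

93 = (3,3,3)_5 → 3² + 3² + 3² = 27
27 = (1,0,2)_5 → 1² + 0² + 2² = 5
5 = (1,0)_5 → 1² + 0² = 1  — reached 1.
That took 3 steps.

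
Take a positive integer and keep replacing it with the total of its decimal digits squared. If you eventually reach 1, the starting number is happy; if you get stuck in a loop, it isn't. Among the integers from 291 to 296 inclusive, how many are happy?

291: 291 → 86 → 100 → 1  — happy
292: 292 → 89 → 145 → 42 → 20 → 4 → 16 → 37 → 58 → 89  — not happy
293: 293 → 94 → 97 → 130 → 10 → 1  — happy
294: 294 → 101 → 2 → 4 → 16 → 37 → 58 → 89 → 145 → 42 → 20 → 4  — not happy
295: 295 → 110 → 2 → 4 → 16 → 37 → 58 → 89 → 145 → 42 → 20 → 4  — not happy
296: 296 → 121 → 6 → 36 → 45 → 41 → 17 → 50 → 25 → 29 → 85 → 89 → 145 → 42 → 20 → 4 → 16 → 37 → 58 → 89  — not happy
happy: 291, 293

2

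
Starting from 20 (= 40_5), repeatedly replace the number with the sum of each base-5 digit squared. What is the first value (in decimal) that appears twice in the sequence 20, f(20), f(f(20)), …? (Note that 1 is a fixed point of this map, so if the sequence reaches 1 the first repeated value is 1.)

16

20 = (4,0)_5 → 4² + 0² = 16 + 0 = 16
16 = (3,1)_5 → 3² + 1² = 9 + 1 = 10
10 = (2,0)_5 → 2² + 0² = 4 + 0 = 4
4 = (4)_5 → 4² = 16  — 16 already appeared earlier.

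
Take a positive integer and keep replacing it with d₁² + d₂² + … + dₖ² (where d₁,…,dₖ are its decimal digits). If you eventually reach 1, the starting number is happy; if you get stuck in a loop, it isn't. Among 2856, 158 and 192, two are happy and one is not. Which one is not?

158

2856: 2856 → 129 → 86 → 100 → 1  — reaches 1 (happy)
158: 158 → 90 → 81 → 65 → 61 → 37 → 58 → 89 → 145 → 42 → 20 → 4 → 16 → 37  — repeats 37 (not happy)
192: 192 → 86 → 100 → 1  — reaches 1 (happy)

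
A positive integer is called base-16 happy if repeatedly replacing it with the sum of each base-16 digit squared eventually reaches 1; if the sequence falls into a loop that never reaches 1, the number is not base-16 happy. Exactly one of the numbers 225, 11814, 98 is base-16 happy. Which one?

98

225: 225 → 197 → 169 → 181 → 146 → 85 → 50 → 13 → 169  — repeats 169 (not base-16 happy)
11814: 11814 → 240 → 225 → 197 → 169 → 181 → 146 → 85 → 50 → 13 → 169  — repeats 169 (not base-16 happy)
98: 98 → 40 → 68 → 32 → 4 → 16 → 1  — reaches 1 (base-16 happy)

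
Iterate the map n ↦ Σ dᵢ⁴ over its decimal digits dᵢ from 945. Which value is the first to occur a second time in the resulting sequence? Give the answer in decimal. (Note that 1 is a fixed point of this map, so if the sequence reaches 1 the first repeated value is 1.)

4179

945 → 7442
7442 → 2929
2929 → 13154
13154 → 964
964 → 8113
8113 → 4179
4179 → 9219
9219 → 13139
13139 → 6725
6725 → 4338
4338 → 4514
4514 → 1138
1138 → 4179  — 4179 already appeared earlier.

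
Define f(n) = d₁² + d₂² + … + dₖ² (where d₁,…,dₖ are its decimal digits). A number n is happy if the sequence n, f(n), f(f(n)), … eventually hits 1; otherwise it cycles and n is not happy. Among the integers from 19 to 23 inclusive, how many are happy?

2

19: 19 → 82 → 68 → 100 → 1  (reaches 1)
20: 20 → 4 → 16 → 37 → 58 → 89 → 145 → 42 → 20  (repeats 20)
21: 21 → 5 → 25 → 29 → 85 → 89 → 145 → 42 → 20 → 4 → 16 → 37 → 58 → 89  (repeats 89)
22: 22 → 8 → 64 → 52 → 29 → 85 → 89 → 145 → 42 → 20 → 4 → 16 → 37 → 58 → 89  (repeats 89)
23: 23 → 13 → 10 → 1  (reaches 1)
happy: 19, 23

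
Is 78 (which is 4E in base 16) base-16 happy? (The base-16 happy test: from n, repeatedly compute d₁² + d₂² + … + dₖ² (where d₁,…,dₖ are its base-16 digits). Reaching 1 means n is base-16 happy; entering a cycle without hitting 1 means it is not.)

not base-16 happy

78 = (4,14)_16 → 4² + 14² = 16 + 196 = 212
212 = (13,4)_16 → 13² + 4² = 169 + 16 = 185
185 = (11,9)_16 → 11² + 9² = 121 + 81 = 202
202 = (12,10)_16 → 12² + 10² = 144 + 100 = 244
244 = (15,4)_16 → 15² + 4² = 225 + 16 = 241
241 = (15,1)_16 → 15² + 1² = 225 + 1 = 226
226 = (14,2)_16 → 14² + 2² = 196 + 4 = 200
200 = (12,8)_16 → 12² + 8² = 144 + 64 = 208
208 = (13,0)_16 → 13² + 0² = 169 + 0 = 169
169 = (10,9)_16 → 10² + 9² = 100 + 81 = 181
181 = (11,5)_16 → 11² + 5² = 121 + 25 = 146
146 = (9,2)_16 → 9² + 2² = 81 + 4 = 85
85 = (5,5)_16 → 5² + 5² = 25 + 25 = 50
50 = (3,2)_16 → 3² + 2² = 9 + 4 = 13
13 = (13)_16 → 13² = 169  — 169 already seen; the sequence cycles without reaching 1.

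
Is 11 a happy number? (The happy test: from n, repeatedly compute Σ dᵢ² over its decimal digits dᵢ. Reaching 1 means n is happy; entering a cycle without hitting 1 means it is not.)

11 → 1² + 1² = 2
2 → 2² = 4
4 → 4² = 16
16 → 1² + 6² = 37
37 → 3² + 7² = 58
58 → 5² + 8² = 89
89 → 8² + 9² = 145
145 → 1² + 4² + 5² = 42
42 → 4² + 2² = 20
20 → 2² + 0² = 4  — 4 already seen; the sequence cycles without reaching 1.

not happy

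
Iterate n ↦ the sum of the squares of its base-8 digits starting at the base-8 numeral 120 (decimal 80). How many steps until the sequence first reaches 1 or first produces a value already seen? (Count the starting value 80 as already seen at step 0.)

80 = (1,2,0)_8 → 1² + 2² + 0² = 5
5 = (5)_8 → 5² = 25
25 = (3,1)_8 → 3² + 1² = 10
10 = (1,2)_8 → 1² + 2² = 5  — 5 repeats.
That took 4 steps.

4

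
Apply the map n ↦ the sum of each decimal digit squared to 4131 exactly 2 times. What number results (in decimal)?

4131 → 4² + 1² + 3² + 1² = 27
27 → 2² + 7² = 53

53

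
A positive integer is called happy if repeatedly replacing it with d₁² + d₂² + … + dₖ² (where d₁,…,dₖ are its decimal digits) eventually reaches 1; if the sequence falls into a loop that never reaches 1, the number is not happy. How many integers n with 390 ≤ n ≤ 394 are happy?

2

390: 390 → 90 → 81 → 65 → 61 → 37 → 58 → 89 → 145 → 42 → 20 → 4 → 16 → 37  — not happy
391: 391 → 91 → 82 → 68 → 100 → 1  — happy
392: 392 → 94 → 97 → 130 → 10 → 1  — happy
393: 393 → 99 → 162 → 41 → 17 → 50 → 25 → 29 → 85 → 89 → 145 → 42 → 20 → 4 → 16 → 37 → 58 → 89  — not happy
394: 394 → 106 → 37 → 58 → 89 → 145 → 42 → 20 → 4 → 16 → 37  — not happy
happy: 391, 392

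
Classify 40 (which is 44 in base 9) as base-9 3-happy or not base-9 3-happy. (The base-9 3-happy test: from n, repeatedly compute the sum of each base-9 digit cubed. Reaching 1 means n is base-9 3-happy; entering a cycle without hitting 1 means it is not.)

not base-9 3-happy

40 = (4,4)_9 → 128
128 = (1,5,2)_9 → 134
134 = (1,5,8)_9 → 638
638 = (7,7,8)_9 → 1198
1198 = (1,5,7,1)_9 → 470
470 = (5,7,2)_9 → 476
476 = (5,7,8)_9 → 980
980 = (1,3,0,8)_9 → 540
540 = (6,6,0)_9 → 432
432 = (5,3,0)_9 → 152
152 = (1,7,8)_9 → 856
856 = (1,1,5,1)_9 → 128  — 128 already seen; the sequence cycles without reaching 1.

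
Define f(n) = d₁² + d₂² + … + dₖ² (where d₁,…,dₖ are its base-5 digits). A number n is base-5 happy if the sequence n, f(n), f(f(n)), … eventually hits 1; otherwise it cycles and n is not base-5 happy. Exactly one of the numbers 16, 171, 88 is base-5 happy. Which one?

171

16: 16 → 10 → 4 → 16  — repeats 16 (not base-5 happy)
171: 171 → 19 → 25 → 1  — reaches 1 (base-5 happy)
88: 88 → 22 → 20 → 16 → 10 → 4 → 16  — repeats 16 (not base-5 happy)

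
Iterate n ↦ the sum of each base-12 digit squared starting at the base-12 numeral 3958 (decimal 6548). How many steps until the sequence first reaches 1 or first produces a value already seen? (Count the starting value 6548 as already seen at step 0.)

6548 = (3,9,5,8)_12 → 3² + 9² + 5² + 8² = 179
179 = (1,2,11)_12 → 1² + 2² + 11² = 126
126 = (10,6)_12 → 10² + 6² = 136
136 = (11,4)_12 → 11² + 4² = 137
137 = (11,5)_12 → 11² + 5² = 146
146 = (1,0,2)_12 → 1² + 0² + 2² = 5
5 = (5)_12 → 5² = 25
25 = (2,1)_12 → 2² + 1² = 5  — 5 repeats.
That took 8 steps.

8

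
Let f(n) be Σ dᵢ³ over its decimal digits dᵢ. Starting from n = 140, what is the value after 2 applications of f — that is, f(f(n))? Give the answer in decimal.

341

140 → 1³ + 4³ + 0³ = 1 + 64 + 0 = 65
65 → 6³ + 5³ = 216 + 125 = 341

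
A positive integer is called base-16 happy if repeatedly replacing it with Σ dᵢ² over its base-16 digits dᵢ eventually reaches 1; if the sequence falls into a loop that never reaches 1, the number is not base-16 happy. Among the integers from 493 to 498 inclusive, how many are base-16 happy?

493: 493 → 366 → 233 → 277 → 27 → 122 → 149 → 106 → 136 → 128 → 64 → 16 → 1  — base-16 happy
494: 494 → 393 → 146 → 85 → 50 → 13 → 169 → 181 → 146  — not base-16 happy
495: 495 → 422 → 137 → 145 → 82 → 29 → 170 → 200 → 208 → 169 → 181 → 146 → 85 → 50 → 13 → 169  — not base-16 happy
496: 496 → 226 → 200 → 208 → 169 → 181 → 146 → 85 → 50 → 13 → 169  — not base-16 happy
497: 497 → 227 → 205 → 313 → 91 → 146 → 85 → 50 → 13 → 169 → 181 → 146  — not base-16 happy
498: 498 → 230 → 232 → 260 → 17 → 2 → 4 → 16 → 1  — base-16 happy
base-16 happy: 493, 498

2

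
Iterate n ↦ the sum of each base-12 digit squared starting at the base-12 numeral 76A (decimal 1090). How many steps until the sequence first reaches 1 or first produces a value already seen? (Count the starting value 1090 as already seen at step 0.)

1090 = (7,6,10)_12 → 7² + 6² + 10² = 185
185 = (1,3,5)_12 → 1² + 3² + 5² = 35
35 = (2,11)_12 → 2² + 11² = 125
125 = (10,5)_12 → 10² + 5² = 125  — 125 repeats.
That took 4 steps.

4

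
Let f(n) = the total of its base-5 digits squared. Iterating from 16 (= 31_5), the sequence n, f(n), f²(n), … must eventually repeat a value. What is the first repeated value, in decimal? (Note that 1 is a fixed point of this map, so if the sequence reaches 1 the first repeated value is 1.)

16 = (3,1)_5 → 10
10 = (2,0)_5 → 4
4 = (4)_5 → 16  — 16 already appeared earlier.

16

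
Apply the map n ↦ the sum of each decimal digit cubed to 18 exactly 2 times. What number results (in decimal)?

18 → 1³ + 8³ = 513
513 → 5³ + 1³ + 3³ = 153

153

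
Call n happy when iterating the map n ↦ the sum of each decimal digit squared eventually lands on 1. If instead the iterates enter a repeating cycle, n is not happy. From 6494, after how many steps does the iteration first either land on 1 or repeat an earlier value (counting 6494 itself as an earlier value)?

11

6494 → 6² + 4² + 9² + 4² = 149
149 → 1² + 4² + 9² = 98
98 → 9² + 8² = 145
145 → 1² + 4² + 5² = 42
42 → 4² + 2² = 20
20 → 2² + 0² = 4
4 → 4² = 16
16 → 1² + 6² = 37
37 → 3² + 7² = 58
58 → 5² + 8² = 89
89 → 8² + 9² = 145  — 145 repeats.
That took 11 steps.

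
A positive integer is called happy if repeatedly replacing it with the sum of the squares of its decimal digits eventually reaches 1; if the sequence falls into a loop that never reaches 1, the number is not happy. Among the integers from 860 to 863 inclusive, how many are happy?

860: 860 → 100 → 1  (reaches 1)
861: 861 → 101 → 2 → 4 → 16 → 37 → 58 → 89 → 145 → 42 → 20 → 4  (repeats 4)
862: 862 → 104 → 17 → 50 → 25 → 29 → 85 → 89 → 145 → 42 → 20 → 4 → 16 → 37 → 58 → 89  (repeats 89)
863: 863 → 109 → 82 → 68 → 100 → 1  (reaches 1)
happy: 860, 863

2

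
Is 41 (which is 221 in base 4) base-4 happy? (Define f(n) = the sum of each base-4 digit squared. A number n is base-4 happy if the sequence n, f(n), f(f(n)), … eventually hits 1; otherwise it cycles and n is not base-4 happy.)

41 = (2,2,1)_4 → 9
9 = (2,1)_4 → 5
5 = (1,1)_4 → 2
2 = (2)_4 → 4
4 = (1,0)_4 → 1  — reached 1.

base-4 happy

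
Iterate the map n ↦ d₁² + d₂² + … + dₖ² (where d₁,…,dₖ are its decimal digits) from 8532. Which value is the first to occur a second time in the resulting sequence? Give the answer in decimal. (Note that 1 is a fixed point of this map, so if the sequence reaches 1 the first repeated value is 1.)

89

8532 → 8² + 5² + 3² + 2² = 64 + 25 + 9 + 4 = 102
102 → 1² + 0² + 2² = 1 + 0 + 4 = 5
5 → 5² = 25
25 → 2² + 5² = 4 + 25 = 29
29 → 2² + 9² = 4 + 81 = 85
85 → 8² + 5² = 64 + 25 = 89
89 → 8² + 9² = 64 + 81 = 145
145 → 1² + 4² + 5² = 1 + 16 + 25 = 42
42 → 4² + 2² = 16 + 4 = 20
20 → 2² + 0² = 4 + 0 = 4
4 → 4² = 16
16 → 1² + 6² = 1 + 36 = 37
37 → 3² + 7² = 9 + 49 = 58
58 → 5² + 8² = 25 + 64 = 89  — 89 already appeared earlier.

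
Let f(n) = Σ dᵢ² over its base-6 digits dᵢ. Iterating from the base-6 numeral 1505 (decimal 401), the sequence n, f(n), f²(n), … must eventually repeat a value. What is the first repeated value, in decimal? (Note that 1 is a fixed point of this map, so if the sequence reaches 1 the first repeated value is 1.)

401 = (1,5,0,5)_6 → 51
51 = (1,2,3)_6 → 14
14 = (2,2)_6 → 8
8 = (1,2)_6 → 5
5 = (5)_6 → 25
25 = (4,1)_6 → 17
17 = (2,5)_6 → 29
29 = (4,5)_6 → 41
41 = (1,0,5)_6 → 26
26 = (4,2)_6 → 20
20 = (3,2)_6 → 13
13 = (2,1)_6 → 5  — 5 already appeared earlier.

5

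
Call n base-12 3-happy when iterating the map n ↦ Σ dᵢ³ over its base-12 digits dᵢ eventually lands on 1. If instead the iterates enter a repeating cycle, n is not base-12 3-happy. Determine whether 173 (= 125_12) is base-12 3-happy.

173 = (1,2,5)_12 → 1³ + 2³ + 5³ = 1 + 8 + 125 = 134
134 = (11,2)_12 → 11³ + 2³ = 1331 + 8 = 1339
1339 = (9,3,7)_12 → 9³ + 3³ + 7³ = 729 + 27 + 343 = 1099
1099 = (7,7,7)_12 → 7³ + 7³ + 7³ = 343 + 343 + 343 = 1029
1029 = (7,1,9)_12 → 7³ + 1³ + 9³ = 343 + 1 + 729 = 1073
1073 = (7,5,5)_12 → 7³ + 5³ + 5³ = 343 + 125 + 125 = 593
593 = (4,1,5)_12 → 4³ + 1³ + 5³ = 64 + 1 + 125 = 190
190 = (1,3,10)_12 → 1³ + 3³ + 10³ = 1 + 27 + 1000 = 1028
1028 = (7,1,8)_12 → 7³ + 1³ + 8³ = 343 + 1 + 512 = 856
856 = (5,11,4)_12 → 5³ + 11³ + 4³ = 125 + 1331 + 64 = 1520
1520 = (10,6,8)_12 → 10³ + 6³ + 8³ = 1000 + 216 + 512 = 1728
1728 = (1,0,0,0)_12 → 1³ + 0³ + 0³ + 0³ = 1 + 0 + 0 + 0 = 1  — reached 1.

base-12 3-happy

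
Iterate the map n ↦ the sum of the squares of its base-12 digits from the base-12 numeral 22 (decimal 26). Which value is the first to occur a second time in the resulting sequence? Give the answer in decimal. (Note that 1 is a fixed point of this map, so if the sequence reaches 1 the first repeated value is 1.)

26 = (2,2)_12 → 8
8 = (8)_12 → 64
64 = (5,4)_12 → 41
41 = (3,5)_12 → 34
34 = (2,10)_12 → 104
104 = (8,8)_12 → 128
128 = (10,8)_12 → 164
164 = (1,1,8)_12 → 66
66 = (5,6)_12 → 61
61 = (5,1)_12 → 26  — 26 already appeared earlier.

26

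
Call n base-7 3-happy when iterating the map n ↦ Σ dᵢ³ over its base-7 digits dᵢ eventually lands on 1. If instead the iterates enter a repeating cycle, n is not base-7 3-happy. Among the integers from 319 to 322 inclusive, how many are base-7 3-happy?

1

319: 319 → 307 → 433 → 343 → 1  — base-7 3-happy
320: 320 → 368 → 92 → 218 → 92  — not base-7 3-happy
321: 321 → 459 → 81 → 129 → 99 → 9 → 9  — not base-7 3-happy
322: 322 → 280 → 250 → 250  — not base-7 3-happy
base-7 3-happy: 319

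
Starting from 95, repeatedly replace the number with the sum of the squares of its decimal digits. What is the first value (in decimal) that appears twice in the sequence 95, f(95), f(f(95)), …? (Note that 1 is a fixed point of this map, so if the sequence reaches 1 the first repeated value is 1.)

95 → 9² + 5² = 106
106 → 1² + 0² + 6² = 37
37 → 3² + 7² = 58
58 → 5² + 8² = 89
89 → 8² + 9² = 145
145 → 1² + 4² + 5² = 42
42 → 4² + 2² = 20
20 → 2² + 0² = 4
4 → 4² = 16
16 → 1² + 6² = 37  — 37 already appeared earlier.

37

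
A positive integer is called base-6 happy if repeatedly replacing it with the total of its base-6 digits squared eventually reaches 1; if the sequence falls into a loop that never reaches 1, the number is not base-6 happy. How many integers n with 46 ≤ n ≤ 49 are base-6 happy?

46: 46 → 18 → 9 → 10 → 17 → 29 → 41 → 26 → 20 → 13 → 5 → 25 → 17  — not base-6 happy
47: 47 → 27 → 25 → 17 → 29 → 41 → 26 → 20 → 13 → 5 → 25  — not base-6 happy
48: 48 → 5 → 25 → 17 → 29 → 41 → 26 → 20 → 13 → 5  — not base-6 happy
49: 49 → 6 → 1  — base-6 happy
base-6 happy: 49

1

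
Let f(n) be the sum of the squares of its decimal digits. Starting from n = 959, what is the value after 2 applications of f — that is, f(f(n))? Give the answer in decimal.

959 → 9² + 5² + 9² = 187
187 → 1² + 8² + 7² = 114

114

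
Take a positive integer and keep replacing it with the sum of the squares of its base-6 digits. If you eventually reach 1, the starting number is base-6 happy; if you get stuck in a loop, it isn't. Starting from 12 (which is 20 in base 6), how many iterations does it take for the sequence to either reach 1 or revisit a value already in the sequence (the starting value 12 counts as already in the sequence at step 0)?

11

12 = (2,0)_6 → 2² + 0² = 4
4 = (4)_6 → 4² = 16
16 = (2,4)_6 → 2² + 4² = 20
20 = (3,2)_6 → 3² + 2² = 13
13 = (2,1)_6 → 2² + 1² = 5
5 = (5)_6 → 5² = 25
25 = (4,1)_6 → 4² + 1² = 17
17 = (2,5)_6 → 2² + 5² = 29
29 = (4,5)_6 → 4² + 5² = 41
41 = (1,0,5)_6 → 1² + 0² + 5² = 26
26 = (4,2)_6 → 4² + 2² = 20  — 20 repeats.
That took 11 steps.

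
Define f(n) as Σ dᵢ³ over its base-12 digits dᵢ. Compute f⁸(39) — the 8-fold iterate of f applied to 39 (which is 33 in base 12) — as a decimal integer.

368

39 = (3,3)_12 → 3³ + 3³ = 54
54 = (4,6)_12 → 4³ + 6³ = 280
280 = (1,11,4)_12 → 1³ + 11³ + 4³ = 1396
1396 = (9,8,4)_12 → 9³ + 8³ + 4³ = 1305
1305 = (9,0,9)_12 → 9³ + 0³ + 9³ = 1458
1458 = (10,1,6)_12 → 10³ + 1³ + 6³ = 1217
1217 = (8,5,5)_12 → 8³ + 5³ + 5³ = 762
762 = (5,3,6)_12 → 5³ + 3³ + 6³ = 368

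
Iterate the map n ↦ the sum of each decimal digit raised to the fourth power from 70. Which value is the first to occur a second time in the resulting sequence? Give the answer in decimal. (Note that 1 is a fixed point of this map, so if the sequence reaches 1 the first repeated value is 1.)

13139

70 → 7⁴ + 0⁴ = 2401
2401 → 2⁴ + 4⁴ + 0⁴ + 1⁴ = 273
273 → 2⁴ + 7⁴ + 3⁴ = 2498
2498 → 2⁴ + 4⁴ + 9⁴ + 8⁴ = 10929
10929 → 1⁴ + 0⁴ + 9⁴ + 2⁴ + 9⁴ = 13139
13139 → 1⁴ + 3⁴ + 1⁴ + 3⁴ + 9⁴ = 6725
6725 → 6⁴ + 7⁴ + 2⁴ + 5⁴ = 4338
4338 → 4⁴ + 3⁴ + 3⁴ + 8⁴ = 4514
4514 → 4⁴ + 5⁴ + 1⁴ + 4⁴ = 1138
1138 → 1⁴ + 1⁴ + 3⁴ + 8⁴ = 4179
4179 → 4⁴ + 1⁴ + 7⁴ + 9⁴ = 9219
9219 → 9⁴ + 2⁴ + 1⁴ + 9⁴ = 13139  — 13139 already appeared earlier.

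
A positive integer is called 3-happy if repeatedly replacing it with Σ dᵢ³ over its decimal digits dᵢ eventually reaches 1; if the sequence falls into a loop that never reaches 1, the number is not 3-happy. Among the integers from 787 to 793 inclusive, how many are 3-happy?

787: 787 → 1198 → 1243 → 100 → 1  (reaches 1)
788: 788 → 1367 → 587 → 980 → 1241 → 74 → 407 → 407  (repeats 407)
789: 789 → 1584 → 702 → 351 → 153 → 153  (repeats 153)
790: 790 → 1072 → 352 → 160 → 217 → 352  (repeats 352)
791: 791 → 1073 → 371 → 371  (repeats 371)
792: 792 → 1080 → 513 → 153 → 153  (repeats 153)
793: 793 → 1099 → 1459 → 919 → 1459  (repeats 1459)
3-happy: 787

1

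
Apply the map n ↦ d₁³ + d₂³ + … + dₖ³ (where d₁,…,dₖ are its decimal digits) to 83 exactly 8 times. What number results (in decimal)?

83 → 8³ + 3³ = 512 + 27 = 539
539 → 5³ + 3³ + 9³ = 125 + 27 + 729 = 881
881 → 8³ + 8³ + 1³ = 512 + 512 + 1 = 1025
1025 → 1³ + 0³ + 2³ + 5³ = 1 + 0 + 8 + 125 = 134
134 → 1³ + 3³ + 4³ = 1 + 27 + 64 = 92
92 → 9³ + 2³ = 729 + 8 = 737
737 → 7³ + 3³ + 7³ = 343 + 27 + 343 = 713
713 → 7³ + 1³ + 3³ = 343 + 1 + 27 = 371

371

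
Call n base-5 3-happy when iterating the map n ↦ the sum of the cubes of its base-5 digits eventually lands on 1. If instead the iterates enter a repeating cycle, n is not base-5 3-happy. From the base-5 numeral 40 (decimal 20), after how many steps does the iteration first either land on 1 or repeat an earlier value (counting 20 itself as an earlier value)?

4

20 = (4,0)_5 → 4³ + 0³ = 64
64 = (2,2,4)_5 → 2³ + 2³ + 4³ = 80
80 = (3,1,0)_5 → 3³ + 1³ + 0³ = 28
28 = (1,0,3)_5 → 1³ + 0³ + 3³ = 28  — 28 repeats.
That took 4 steps.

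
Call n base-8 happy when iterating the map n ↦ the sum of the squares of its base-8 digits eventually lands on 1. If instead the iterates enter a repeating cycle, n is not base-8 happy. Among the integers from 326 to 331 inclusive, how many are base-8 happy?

326: 326 → 61 → 74 → 6 → 36 → 32 → 16 → 4 → 16  — not base-8 happy
327: 327 → 74 → 6 → 36 → 32 → 16 → 4 → 16  — not base-8 happy
328: 328 → 26 → 13 → 26  — not base-8 happy
329: 329 → 27 → 18 → 8 → 1  — base-8 happy
330: 330 → 30 → 45 → 50 → 40 → 25 → 10 → 5 → 25  — not base-8 happy
331: 331 → 35 → 25 → 10 → 5 → 25  — not base-8 happy
base-8 happy: 329

1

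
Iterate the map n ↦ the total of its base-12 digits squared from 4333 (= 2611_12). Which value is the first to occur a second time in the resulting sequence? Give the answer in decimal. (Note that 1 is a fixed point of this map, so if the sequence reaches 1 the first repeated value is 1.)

50

4333 = (2,6,1,1)_12 → 2² + 6² + 1² + 1² = 4 + 36 + 1 + 1 = 42
42 = (3,6)_12 → 3² + 6² = 9 + 36 = 45
45 = (3,9)_12 → 3² + 9² = 9 + 81 = 90
90 = (7,6)_12 → 7² + 6² = 49 + 36 = 85
85 = (7,1)_12 → 7² + 1² = 49 + 1 = 50
50 = (4,2)_12 → 4² + 2² = 16 + 4 = 20
20 = (1,8)_12 → 1² + 8² = 1 + 64 = 65
65 = (5,5)_12 → 5² + 5² = 25 + 25 = 50  — 50 already appeared earlier.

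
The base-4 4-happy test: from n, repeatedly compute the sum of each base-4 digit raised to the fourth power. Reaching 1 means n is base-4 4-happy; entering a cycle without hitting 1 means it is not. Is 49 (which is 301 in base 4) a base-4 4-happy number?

49 = (3,0,1)_4 → 3⁴ + 0⁴ + 1⁴ = 82
82 = (1,1,0,2)_4 → 1⁴ + 1⁴ + 0⁴ + 2⁴ = 18
18 = (1,0,2)_4 → 1⁴ + 0⁴ + 2⁴ = 17
17 = (1,0,1)_4 → 1⁴ + 0⁴ + 1⁴ = 2
2 = (2)_4 → 2⁴ = 16
16 = (1,0,0)_4 → 1⁴ + 0⁴ + 0⁴ = 1  — reached 1.

base-4 4-happy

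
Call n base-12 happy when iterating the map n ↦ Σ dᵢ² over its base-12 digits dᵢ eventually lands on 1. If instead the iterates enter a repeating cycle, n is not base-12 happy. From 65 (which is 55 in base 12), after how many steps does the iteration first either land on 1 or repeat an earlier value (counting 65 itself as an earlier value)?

65 = (5,5)_12 → 5² + 5² = 50
50 = (4,2)_12 → 4² + 2² = 20
20 = (1,8)_12 → 1² + 8² = 65  — 65 repeats.
That took 3 steps.

3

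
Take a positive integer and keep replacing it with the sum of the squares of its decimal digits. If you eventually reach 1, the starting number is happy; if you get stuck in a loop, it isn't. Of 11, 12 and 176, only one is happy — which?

11: 11 → 2 → 4 → 16 → 37 → 58 → 89 → 145 → 42 → 20 → 4  — repeats 4 (not happy)
12: 12 → 5 → 25 → 29 → 85 → 89 → 145 → 42 → 20 → 4 → 16 → 37 → 58 → 89  — repeats 89 (not happy)
176: 176 → 86 → 100 → 1  — reaches 1 (happy)

176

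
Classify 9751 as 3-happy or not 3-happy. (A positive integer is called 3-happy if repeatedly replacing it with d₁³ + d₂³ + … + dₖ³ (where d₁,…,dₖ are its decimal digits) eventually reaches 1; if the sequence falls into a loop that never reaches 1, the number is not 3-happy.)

9751 → 1198
1198 → 1243
1243 → 100
100 → 1  — reached 1.

3-happy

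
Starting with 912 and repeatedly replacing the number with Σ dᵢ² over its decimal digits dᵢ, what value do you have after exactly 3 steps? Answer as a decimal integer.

1

912 → 9² + 1² + 2² = 86
86 → 8² + 6² = 100
100 → 1² + 0² + 0² = 1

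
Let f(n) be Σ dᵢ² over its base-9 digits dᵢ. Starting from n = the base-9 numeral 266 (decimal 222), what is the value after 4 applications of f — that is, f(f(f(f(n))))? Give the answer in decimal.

222 = (2,6,6)_9 → 76
76 = (8,4)_9 → 80
80 = (8,8)_9 → 128
128 = (1,5,2)_9 → 30

30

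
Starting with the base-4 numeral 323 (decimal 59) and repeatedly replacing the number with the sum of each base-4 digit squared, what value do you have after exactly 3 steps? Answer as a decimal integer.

5

59 = (3,2,3)_4 → 22
22 = (1,1,2)_4 → 6
6 = (1,2)_4 → 5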